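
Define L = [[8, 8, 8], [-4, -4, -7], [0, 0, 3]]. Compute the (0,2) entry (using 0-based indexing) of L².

32

Characteristic polynomial: s^3 - 7s^2 + 12s = s(s - 4)(s - 3), so the eigenvalues are 0, 3, 4.
s=3: eigenvector (0, 1, -1).
s=0: eigenvector (1, -1, 0).
s=4: eigenvector (2, -1, 0).
P = [[0, 1, 2], [1, -1, -1], [-1, 0, 0]], D = diag(3, 0, 4), P⁻¹ = [[0, 0, -1], [-1, -2, -2], [1, 1, 1]].
L² = P·diag(9, 0, 16)·P⁻¹ = [[32, 32, 32], [-16, -16, -25], [0, 0, 9]].
The requested entry is 32.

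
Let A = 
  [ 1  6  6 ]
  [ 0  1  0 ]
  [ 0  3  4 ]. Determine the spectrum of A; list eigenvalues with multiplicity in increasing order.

1, 1, 4

Characteristic polynomial: p(μ) = μ^3 - 6μ^2 + 9μ - 4 = (μ - 4)(μ - 1)^2.
Roots (with multiplicity): 1, 1, 4.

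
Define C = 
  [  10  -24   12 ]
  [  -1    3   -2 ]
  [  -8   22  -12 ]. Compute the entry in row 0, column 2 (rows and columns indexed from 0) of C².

Characteristic polynomial: λ^3 - λ^2 - 10λ - 8 = (λ - 4)(λ + 1)(λ + 2), so the eigenvalues are -2, -1, 4.
λ=-2: eigenvector (-1, 1, 3).
λ=-1: eigenvector (0, 1, 2).
λ=4: eigenvector (2, 0, -1).
P = [[-1, 0, 2], [1, 1, 0], [3, 2, -1]], D = diag(-2, -1, 4), P⁻¹ = [[1, -4, 2], [-1, 5, -2], [1, -2, 1]].
C² = P·diag(4, 1, 16)·P⁻¹ = [[28, -48, 24], [3, -11, 6], [-6, -6, 4]].
The requested entry is 24.

24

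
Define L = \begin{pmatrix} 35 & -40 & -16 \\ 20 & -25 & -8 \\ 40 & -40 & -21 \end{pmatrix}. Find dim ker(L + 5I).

L + 5I = [[40, -40, -16], [20, -20, -8], [40, -40, -16]].
This matrix has rank 1, so its null space has dimension 3 − 1 = 2.

2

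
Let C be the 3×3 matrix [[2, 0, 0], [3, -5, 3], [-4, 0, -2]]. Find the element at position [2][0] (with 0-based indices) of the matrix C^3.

-16

Characteristic polynomial: λ^3 + 5λ^2 - 4λ - 20 = (λ - 2)(λ + 2)(λ + 5), so the eigenvalues are -5, -2, 2.
λ=2: eigenvector (1, 0, -1).
λ=-5: eigenvector (0, 1, 0).
λ=-2: eigenvector (0, 1, 1).
P = [[1, 0, 0], [0, 1, 1], [-1, 0, 1]], D = diag(2, -5, -2), P⁻¹ = [[1, 0, 0], [-1, 1, -1], [1, 0, 1]].
C³ = P·diag(8, -125, -8)·P⁻¹ = [[8, 0, 0], [117, -125, 117], [-16, 0, -8]].
The requested entry is -16.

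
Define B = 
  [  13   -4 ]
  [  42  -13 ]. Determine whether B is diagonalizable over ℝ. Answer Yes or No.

Characteristic polynomial: p(r) = r^2 - 1 = (r - 1)(r + 1).
All 2 eigenvalues are distinct, so B is diagonalizable.

Yes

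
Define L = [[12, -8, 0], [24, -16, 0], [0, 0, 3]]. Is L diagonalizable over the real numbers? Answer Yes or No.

Characteristic polynomial: p(s) = s^3 + s^2 - 12s = s(s - 3)(s + 4).
All 3 eigenvalues are distinct, so L is diagonalizable.

Yes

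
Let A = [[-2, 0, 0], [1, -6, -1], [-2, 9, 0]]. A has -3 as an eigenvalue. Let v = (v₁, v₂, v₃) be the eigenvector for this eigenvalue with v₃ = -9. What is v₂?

3

A + 3I = [[1, 0, 0], [1, -3, -1], [-2, 9, 3]].
Solving (A + 3I)v = 0 gives the eigenspace spanned by (0, 3, -9).
With v₃ = -9, v = (0, 3, -9), so v₂ = 3.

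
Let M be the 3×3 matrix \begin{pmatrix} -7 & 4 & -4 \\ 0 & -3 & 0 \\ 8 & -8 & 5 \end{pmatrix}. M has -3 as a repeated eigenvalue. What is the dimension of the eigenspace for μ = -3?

M + 3I = [[-4, 4, -4], [0, 0, 0], [8, -8, 8]].
This matrix has rank 1, so its null space has dimension 3 − 1 = 2.

2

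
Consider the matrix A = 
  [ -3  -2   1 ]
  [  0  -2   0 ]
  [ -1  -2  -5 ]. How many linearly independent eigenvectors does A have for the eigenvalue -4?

A + 4I = [[1, -2, 1], [0, 2, 0], [-1, -2, -1]].
This matrix has rank 2, so its null space has dimension 3 − 2 = 1.

1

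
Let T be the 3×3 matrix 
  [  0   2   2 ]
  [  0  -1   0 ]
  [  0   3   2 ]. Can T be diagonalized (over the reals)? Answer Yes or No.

Yes

Characteristic polynomial: p(s) = s^3 - s^2 - 2s = s(s - 2)(s + 1).
All 3 eigenvalues are distinct, so T is diagonalizable.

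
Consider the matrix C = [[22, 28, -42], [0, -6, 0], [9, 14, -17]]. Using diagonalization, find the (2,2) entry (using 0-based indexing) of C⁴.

-1529

Characteristic polynomial: λ^3 + λ^2 - 26λ + 24 = (λ - 4)(λ - 1)(λ + 6), so the eigenvalues are -6, 1, 4.
λ=-6: eigenvector (-4, 1, -2).
λ=4: eigenvector (7, 0, 3).
λ=1: eigenvector (2, 0, 1).
P = [[-4, 7, 2], [1, 0, 0], [-2, 3, 1]], D = diag(-6, 4, 1), P⁻¹ = [[0, 1, 0], [1, 0, -2], [-3, 2, 7]].
C⁴ = P·diag(1296, 256, 1)·P⁻¹ = [[1786, -5180, -3570], [0, 1296, 0], [765, -2590, -1529]].
The requested entry is -1529.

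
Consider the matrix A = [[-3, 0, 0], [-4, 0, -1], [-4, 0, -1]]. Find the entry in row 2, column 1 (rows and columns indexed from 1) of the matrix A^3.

Characteristic polynomial: r^3 + 4r^2 + 3r = r(r + 1)(r + 3), so the eigenvalues are -3, -1, 0.
r=-3: eigenvector (1, 2, 2).
r=0: eigenvector (0, 1, 0).
r=-1: eigenvector (0, 1, 1).
P = [[1, 0, 0], [2, 1, 1], [2, 0, 1]], D = diag(-3, 0, -1), P⁻¹ = [[1, 0, 0], [0, 1, -1], [-2, 0, 1]].
A³ = P·diag(-27, 0, -1)·P⁻¹ = [[-27, 0, 0], [-52, 0, -1], [-52, 0, -1]].
The requested entry is -52.

-52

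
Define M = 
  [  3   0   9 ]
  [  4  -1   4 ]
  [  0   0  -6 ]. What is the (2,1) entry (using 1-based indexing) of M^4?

Characteristic polynomial: r^3 + 4r^2 - 15r - 18 = (r - 3)(r + 1)(r + 6), so the eigenvalues are -6, -1, 3.
r=3: eigenvector (1, 1, 0).
r=-1: eigenvector (0, 1, 0).
r=-6: eigenvector (-1, 0, 1).
P = [[1, 0, -1], [1, 1, 0], [0, 0, 1]], D = diag(3, -1, -6), P⁻¹ = [[1, 0, 1], [-1, 1, -1], [0, 0, 1]].
M⁴ = P·diag(81, 1, 1296)·P⁻¹ = [[81, 0, -1215], [80, 1, 80], [0, 0, 1296]].
The requested entry is 80.

80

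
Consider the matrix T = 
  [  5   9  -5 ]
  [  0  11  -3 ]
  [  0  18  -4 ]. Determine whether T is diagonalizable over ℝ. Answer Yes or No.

No

Characteristic polynomial: p(μ) = μ^3 - 12μ^2 + 45μ - 50 = (μ - 5)^2(μ - 2).
μ = 5 has algebraic multiplicity 2; rank(T − 5I) = 2, so geometric multiplicity = 1.
Geometric multiplicity < algebraic multiplicity, so T is not diagonalizable.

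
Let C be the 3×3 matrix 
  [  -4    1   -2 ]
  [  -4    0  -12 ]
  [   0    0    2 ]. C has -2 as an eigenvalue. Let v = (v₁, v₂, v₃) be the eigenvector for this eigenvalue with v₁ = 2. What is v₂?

C + 2I = [[-2, 1, -2], [-4, 2, -12], [0, 0, 4]].
Solving (C + 2I)v = 0 gives the eigenspace spanned by (2, 4, 0).
With v₁ = 2, v = (2, 4, 0), so v₂ = 4.

4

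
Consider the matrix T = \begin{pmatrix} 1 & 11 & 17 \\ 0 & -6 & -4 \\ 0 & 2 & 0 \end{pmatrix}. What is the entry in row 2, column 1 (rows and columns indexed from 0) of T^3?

Characteristic polynomial: λ^3 + 5λ^2 + 2λ - 8 = (λ - 1)(λ + 2)(λ + 4), so the eigenvalues are -4, -2, 1.
λ=1: eigenvector (1, 0, 0).
λ=-4: eigenvector (-1, 2, -1).
λ=-2: eigenvector (-2, -1, 1).
P = [[1, -1, -2], [0, 2, -1], [0, -1, 1]], D = diag(1, -4, -2), P⁻¹ = [[1, 3, 5], [0, 1, 1], [0, 1, 2]].
T³ = P·diag(1, -64, -8)·P⁻¹ = [[1, 83, 101], [0, -120, -112], [0, 56, 48]].
The requested entry is 56.

56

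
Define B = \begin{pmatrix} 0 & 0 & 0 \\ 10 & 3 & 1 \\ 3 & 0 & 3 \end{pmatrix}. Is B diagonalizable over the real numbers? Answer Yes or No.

No

Characteristic polynomial: p(t) = t^3 - 6t^2 + 9t = t(t - 3)^2.
t = 3 has algebraic multiplicity 2; rank(B − 3I) = 2, so geometric multiplicity = 1.
Geometric multiplicity < algebraic multiplicity, so B is not diagonalizable.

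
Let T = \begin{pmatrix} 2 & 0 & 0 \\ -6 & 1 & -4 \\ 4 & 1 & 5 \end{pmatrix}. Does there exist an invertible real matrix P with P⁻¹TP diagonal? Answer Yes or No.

No

Characteristic polynomial: p(r) = r^3 - 8r^2 + 21r - 18 = (r - 3)^2(r - 2).
r = 3 has algebraic multiplicity 2; rank(T − 3I) = 2, so geometric multiplicity = 1.
Geometric multiplicity < algebraic multiplicity, so T is not diagonalizable.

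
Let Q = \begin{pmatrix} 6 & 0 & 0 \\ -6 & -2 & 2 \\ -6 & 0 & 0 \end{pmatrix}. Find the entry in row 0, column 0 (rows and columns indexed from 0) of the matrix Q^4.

Characteristic polynomial: λ^3 - 4λ^2 - 12λ = λ(λ - 6)(λ + 2), so the eigenvalues are -2, 0, 6.
λ=-2: eigenvector (0, -1, 0).
λ=0: eigenvector (0, 1, 1).
λ=6: eigenvector (1, -1, -1).
P = [[0, 0, 1], [-1, 1, -1], [0, 1, -1]], D = diag(-2, 0, 6), P⁻¹ = [[0, -1, 1], [1, 0, 1], [1, 0, 0]].
Q⁴ = P·diag(16, 0, 1296)·P⁻¹ = [[1296, 0, 0], [-1296, 16, -16], [-1296, 0, 0]].
The requested entry is 1296.

1296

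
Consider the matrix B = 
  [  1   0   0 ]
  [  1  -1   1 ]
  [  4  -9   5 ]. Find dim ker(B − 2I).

B − 2I = [[-1, 0, 0], [1, -3, 1], [4, -9, 3]].
This matrix has rank 2, so its null space has dimension 3 − 2 = 1.

1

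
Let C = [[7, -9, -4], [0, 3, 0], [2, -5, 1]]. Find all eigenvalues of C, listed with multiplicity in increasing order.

3, 3, 5

Characteristic polynomial: p(s) = s^3 - 11s^2 + 39s - 45 = (s - 5)(s - 3)^2.
Roots (with multiplicity): 3, 3, 5.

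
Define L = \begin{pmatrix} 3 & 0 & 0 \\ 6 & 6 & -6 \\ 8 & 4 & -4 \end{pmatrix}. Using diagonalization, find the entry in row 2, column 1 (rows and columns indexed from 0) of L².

8

Characteristic polynomial: μ^3 - 5μ^2 + 6μ = μ(μ - 3)(μ - 2), so the eigenvalues are 0, 2, 3.
μ=0: eigenvector (0, 1, 1).
μ=2: eigenvector (0, 3, 2).
μ=3: eigenvector (1, -2, 0).
P = [[0, 0, 1], [1, 3, -2], [1, 2, 0]], D = diag(0, 2, 3), P⁻¹ = [[-4, -2, 3], [2, 1, -1], [1, 0, 0]].
L² = P·diag(0, 4, 9)·P⁻¹ = [[9, 0, 0], [6, 12, -12], [16, 8, -8]].
The requested entry is 8.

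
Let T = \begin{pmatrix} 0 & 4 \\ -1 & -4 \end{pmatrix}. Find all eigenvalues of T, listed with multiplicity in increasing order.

Characteristic polynomial: p(s) = s^2 + 4s + 4 = (s + 2)^2.
Roots (with multiplicity): -2, -2.

-2, -2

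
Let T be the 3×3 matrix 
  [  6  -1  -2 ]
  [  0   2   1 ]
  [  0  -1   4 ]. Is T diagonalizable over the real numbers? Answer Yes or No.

Characteristic polynomial: p(s) = s^3 - 12s^2 + 45s - 54 = (s - 6)(s - 3)^2.
s = 3 has algebraic multiplicity 2; rank(T − 3I) = 2, so geometric multiplicity = 1.
Geometric multiplicity < algebraic multiplicity, so T is not diagonalizable.

No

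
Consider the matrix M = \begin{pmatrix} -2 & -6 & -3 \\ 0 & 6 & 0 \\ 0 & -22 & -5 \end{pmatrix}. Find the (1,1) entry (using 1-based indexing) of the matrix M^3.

Characteristic polynomial: λ^3 + λ^2 - 32λ - 60 = (λ - 6)(λ + 2)(λ + 5), so the eigenvalues are -5, -2, 6.
λ=-2: eigenvector (1, 0, 0).
λ=6: eigenvector (0, 1, -2).
λ=-5: eigenvector (1, 0, 1).
P = [[1, 0, 1], [0, 1, 0], [0, -2, 1]], D = diag(-2, 6, -5), P⁻¹ = [[1, -2, -1], [0, 1, 0], [0, 2, 1]].
M³ = P·diag(-8, 216, -125)·P⁻¹ = [[-8, -234, -117], [0, 216, 0], [0, -682, -125]].
The requested entry is -8.

-8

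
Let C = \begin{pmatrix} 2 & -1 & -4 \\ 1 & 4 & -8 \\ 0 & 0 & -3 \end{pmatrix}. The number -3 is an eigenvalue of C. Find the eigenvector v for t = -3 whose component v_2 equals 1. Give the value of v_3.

1

C + 3I = [[5, -1, -4], [1, 7, -8], [0, 0, 0]].
Solving (C + 3I)v = 0 gives the eigenspace spanned by (1, 1, 1).
With v_2 = 1, v = (1, 1, 1), so v_3 = 1.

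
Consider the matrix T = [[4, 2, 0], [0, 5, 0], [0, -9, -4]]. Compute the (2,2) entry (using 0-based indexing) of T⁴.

Characteristic polynomial: λ^3 - 5λ^2 - 16λ + 80 = (λ - 5)(λ - 4)(λ + 4), so the eigenvalues are -4, 4, 5.
λ=4: eigenvector (1, 0, 0).
λ=5: eigenvector (2, 1, -1).
λ=-4: eigenvector (0, 0, 1).
P = [[1, 2, 0], [0, 1, 0], [0, -1, 1]], D = diag(4, 5, -4), P⁻¹ = [[1, -2, 0], [0, 1, 0], [0, 1, 1]].
T⁴ = P·diag(256, 625, 256)·P⁻¹ = [[256, 738, 0], [0, 625, 0], [0, -369, 256]].
The requested entry is 256.

256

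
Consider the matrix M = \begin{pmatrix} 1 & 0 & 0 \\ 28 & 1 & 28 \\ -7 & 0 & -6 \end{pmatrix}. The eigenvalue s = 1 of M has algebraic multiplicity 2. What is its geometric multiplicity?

2

M − 1I = [[0, 0, 0], [28, 0, 28], [-7, 0, -7]].
This matrix has rank 1, so its null space has dimension 3 − 1 = 2.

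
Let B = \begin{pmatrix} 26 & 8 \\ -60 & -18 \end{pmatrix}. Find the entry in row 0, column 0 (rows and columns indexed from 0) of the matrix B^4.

Characteristic polynomial: μ^2 - 8μ + 12 = (μ - 6)(μ - 2), so the eigenvalues are 2, 6.
μ=6: eigenvector (2, -5).
μ=2: eigenvector (1, -3).
P = [[2, 1], [-5, -3]], D = diag(6, 2), P⁻¹ = [[3, 1], [-5, -2]].
B⁴ = P·diag(1296, 16)·P⁻¹ = [[7696, 2560], [-19200, -6384]].
The requested entry is 7696.

7696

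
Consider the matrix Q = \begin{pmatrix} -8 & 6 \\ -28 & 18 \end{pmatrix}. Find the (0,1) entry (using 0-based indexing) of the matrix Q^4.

Characteristic polynomial: r^2 - 10r + 24 = (r - 6)(r - 4), so the eigenvalues are 4, 6.
r=6: eigenvector (3, 7).
r=4: eigenvector (1, 2).
P = [[3, 1], [7, 2]], D = diag(6, 4), P⁻¹ = [[-2, 1], [7, -3]].
Q⁴ = P·diag(1296, 256)·P⁻¹ = [[-5984, 3120], [-14560, 7536]].
The requested entry is 3120.

3120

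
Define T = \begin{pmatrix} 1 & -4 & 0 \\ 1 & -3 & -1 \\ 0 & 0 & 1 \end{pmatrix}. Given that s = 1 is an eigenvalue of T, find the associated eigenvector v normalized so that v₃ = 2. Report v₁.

T − 1I = [[0, -4, 0], [1, -4, -1], [0, 0, 0]].
Solving (T − 1I)v = 0 gives the eigenspace spanned by (2, 0, 2).
With v₃ = 2, v = (2, 0, 2), so v₁ = 2.

2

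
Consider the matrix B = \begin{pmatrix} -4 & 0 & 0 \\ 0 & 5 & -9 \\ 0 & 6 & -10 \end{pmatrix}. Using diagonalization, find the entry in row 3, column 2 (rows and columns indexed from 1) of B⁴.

Characteristic polynomial: s^3 + 9s^2 + 24s + 16 = (s + 1)(s + 4)^2, so the eigenvalues are -4, -4, -1.
s=-4: eigenvector (-1, -2, -2).
s=-1: eigenvector (0, 3, 2).
s=-4: eigenvector (1, 1, 1).
P = [[-1, 0, 1], [-2, 3, 1], [-2, 2, 1]], D = diag(-4, -1, -4), P⁻¹ = [[1, 2, -3], [0, 1, -1], [2, 2, -3]].
B⁴ = P·diag(256, 1, 256)·P⁻¹ = [[256, 0, 0], [0, -509, 765], [0, -510, 766]].
The requested entry is -510.

-510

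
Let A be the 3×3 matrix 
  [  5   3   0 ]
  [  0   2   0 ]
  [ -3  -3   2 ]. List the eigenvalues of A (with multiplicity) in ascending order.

2, 2, 5

Characteristic polynomial: p(t) = t^3 - 9t^2 + 24t - 20 = (t - 5)(t - 2)^2.
Roots (with multiplicity): 2, 2, 5.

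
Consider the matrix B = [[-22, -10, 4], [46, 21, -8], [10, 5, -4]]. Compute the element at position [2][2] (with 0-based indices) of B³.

-64

Characteristic polynomial: μ^3 + 5μ^2 + 2μ - 8 = (μ - 1)(μ + 2)(μ + 4), so the eigenvalues are -4, -2, 1.
μ=-2: eigenvector (1, -2, 0).
μ=1: eigenvector (-2, 5, 1).
μ=-4: eigenvector (-2, 4, 1).
P = [[1, -2, -2], [-2, 5, 4], [0, 1, 1]], D = diag(-2, 1, -4), P⁻¹ = [[1, 0, 2], [2, 1, 0], [-2, -1, 1]].
B³ = P·diag(-8, 1, -64)·P⁻¹ = [[-268, -130, 112], [538, 261, -224], [130, 65, -64]].
The requested entry is -64.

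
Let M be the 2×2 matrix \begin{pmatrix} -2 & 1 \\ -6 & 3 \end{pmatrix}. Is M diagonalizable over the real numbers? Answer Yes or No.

Yes

Characteristic polynomial: p(μ) = μ^2 - μ = μ(μ - 1).
All 2 eigenvalues are distinct, so M is diagonalizable.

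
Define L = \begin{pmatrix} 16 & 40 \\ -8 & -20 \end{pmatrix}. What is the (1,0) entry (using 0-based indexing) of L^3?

Characteristic polynomial: s^2 + 4s = s(s + 4), so the eigenvalues are -4, 0.
s=-4: eigenvector (-2, 1).
s=0: eigenvector (5, -2).
P = [[-2, 5], [1, -2]], D = diag(-4, 0), P⁻¹ = [[2, 5], [1, 2]].
L³ = P·diag(-64, 0)·P⁻¹ = [[256, 640], [-128, -320]].
The requested entry is -128.

-128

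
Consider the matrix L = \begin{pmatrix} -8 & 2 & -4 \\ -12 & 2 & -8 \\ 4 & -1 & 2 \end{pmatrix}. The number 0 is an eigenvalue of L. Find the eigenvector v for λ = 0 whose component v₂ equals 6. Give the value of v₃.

L = [[-8, 2, -4], [-12, 2, -8], [4, -1, 2]].
Solving (L)v = 0 gives the eigenspace spanned by (3, 6, -3).
With v₂ = 6, v = (3, 6, -3), so v₃ = -3.

-3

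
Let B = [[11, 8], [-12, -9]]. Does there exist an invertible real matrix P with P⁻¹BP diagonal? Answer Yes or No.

Characteristic polynomial: p(λ) = λ^2 - 2λ - 3 = (λ - 3)(λ + 1).
All 2 eigenvalues are distinct, so B is diagonalizable.

Yes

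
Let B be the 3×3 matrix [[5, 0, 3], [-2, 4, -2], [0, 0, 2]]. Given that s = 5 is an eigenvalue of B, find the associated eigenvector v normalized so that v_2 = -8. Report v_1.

B − 5I = [[0, 0, 3], [-2, -1, -2], [0, 0, -3]].
Solving (B − 5I)v = 0 gives the eigenspace spanned by (4, -8, 0).
With v_2 = -8, v = (4, -8, 0), so v_1 = 4.

4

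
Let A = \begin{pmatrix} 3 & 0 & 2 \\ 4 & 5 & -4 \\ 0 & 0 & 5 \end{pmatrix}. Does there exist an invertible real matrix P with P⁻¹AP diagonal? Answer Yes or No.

Yes

Characteristic polynomial: p(μ) = μ^3 - 13μ^2 + 55μ - 75 = (μ - 5)^2(μ - 3).
μ = 5 has algebraic multiplicity 2; rank(A − 5I) = 1, so geometric multiplicity = 2.
Every eigenvalue has geometric = algebraic multiplicity, so A is diagonalizable.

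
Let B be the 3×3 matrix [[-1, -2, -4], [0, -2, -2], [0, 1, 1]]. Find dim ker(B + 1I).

B + 1I = [[0, -2, -4], [0, -1, -2], [0, 1, 2]].
This matrix has rank 1, so its null space has dimension 3 − 1 = 2.

2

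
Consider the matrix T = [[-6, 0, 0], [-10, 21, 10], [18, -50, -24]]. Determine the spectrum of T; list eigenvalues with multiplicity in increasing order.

Characteristic polynomial: p(s) = s^3 + 9s^2 + 14s - 24 = (s - 1)(s + 4)(s + 6).
Roots (with multiplicity): -6, -4, 1.

-6, -4, 1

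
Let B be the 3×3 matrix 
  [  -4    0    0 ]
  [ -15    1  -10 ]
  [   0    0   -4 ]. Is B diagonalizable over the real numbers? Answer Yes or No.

Yes

Characteristic polynomial: p(s) = s^3 + 7s^2 + 8s - 16 = (s - 1)(s + 4)^2.
s = -4 has algebraic multiplicity 2; rank(B + 4I) = 1, so geometric multiplicity = 2.
Every eigenvalue has geometric = algebraic multiplicity, so B is diagonalizable.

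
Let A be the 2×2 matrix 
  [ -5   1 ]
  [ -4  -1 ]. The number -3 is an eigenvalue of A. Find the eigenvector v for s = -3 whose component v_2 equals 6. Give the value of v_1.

3

A + 3I = [[-2, 1], [-4, 2]].
Solving (A + 3I)v = 0 gives the eigenspace spanned by (3, 6).
With v_2 = 6, v = (3, 6), so v_1 = 3.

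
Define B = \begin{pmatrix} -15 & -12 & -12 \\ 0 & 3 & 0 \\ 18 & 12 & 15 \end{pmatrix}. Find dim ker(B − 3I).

B − 3I = [[-18, -12, -12], [0, 0, 0], [18, 12, 12]].
This matrix has rank 1, so its null space has dimension 3 − 1 = 2.

2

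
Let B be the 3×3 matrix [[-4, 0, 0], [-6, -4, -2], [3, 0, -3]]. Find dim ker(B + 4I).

B + 4I = [[0, 0, 0], [-6, 0, -2], [3, 0, 1]].
This matrix has rank 1, so its null space has dimension 3 − 1 = 2.

2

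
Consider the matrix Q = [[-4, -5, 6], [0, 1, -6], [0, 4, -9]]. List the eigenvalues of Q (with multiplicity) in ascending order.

-5, -4, -3

Characteristic polynomial: p(λ) = λ^3 + 12λ^2 + 47λ + 60 = (λ + 3)(λ + 4)(λ + 5).
Roots (with multiplicity): -5, -4, -3.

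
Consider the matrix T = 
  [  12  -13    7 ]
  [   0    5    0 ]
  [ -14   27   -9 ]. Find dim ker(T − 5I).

T − 5I = [[7, -13, 7], [0, 0, 0], [-14, 27, -14]].
This matrix has rank 2, so its null space has dimension 3 − 2 = 1.

1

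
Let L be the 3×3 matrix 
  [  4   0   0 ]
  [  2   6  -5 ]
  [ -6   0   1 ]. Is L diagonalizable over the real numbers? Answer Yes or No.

Yes

Characteristic polynomial: p(s) = s^3 - 11s^2 + 34s - 24 = (s - 6)(s - 4)(s - 1).
All 3 eigenvalues are distinct, so L is diagonalizable.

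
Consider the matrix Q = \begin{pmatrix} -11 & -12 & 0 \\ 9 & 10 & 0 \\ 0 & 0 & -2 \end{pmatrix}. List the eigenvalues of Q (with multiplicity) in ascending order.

-2, -2, 1

Characteristic polynomial: p(s) = s^3 + 3s^2 - 4 = (s - 1)(s + 2)^2.
Roots (with multiplicity): -2, -2, 1.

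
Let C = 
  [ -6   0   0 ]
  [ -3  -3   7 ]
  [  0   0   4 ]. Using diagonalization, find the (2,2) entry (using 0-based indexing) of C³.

64

Characteristic polynomial: s^3 + 5s^2 - 18s - 72 = (s - 4)(s + 3)(s + 6), so the eigenvalues are -6, -3, 4.
s=-6: eigenvector (1, 1, 0).
s=-3: eigenvector (0, 1, 0).
s=4: eigenvector (0, 1, 1).
P = [[1, 0, 0], [1, 1, 1], [0, 0, 1]], D = diag(-6, -3, 4), P⁻¹ = [[1, 0, 0], [-1, 1, -1], [0, 0, 1]].
C³ = P·diag(-216, -27, 64)·P⁻¹ = [[-216, 0, 0], [-189, -27, 91], [0, 0, 64]].
The requested entry is 64.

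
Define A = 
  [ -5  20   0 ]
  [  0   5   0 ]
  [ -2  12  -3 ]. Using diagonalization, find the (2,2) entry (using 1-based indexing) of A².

25

Characteristic polynomial: μ^3 + 3μ^2 - 25μ - 75 = (μ - 5)(μ + 3)(μ + 5), so the eigenvalues are -5, -3, 5.
μ=-5: eigenvector (1, 0, 1).
μ=-3: eigenvector (0, 0, 1).
μ=5: eigenvector (2, 1, 1).
P = [[1, 0, 2], [0, 0, 1], [1, 1, 1]], D = diag(-5, -3, 5), P⁻¹ = [[1, -2, 0], [-1, 1, 1], [0, 1, 0]].
A² = P·diag(25, 9, 25)·P⁻¹ = [[25, 0, 0], [0, 25, 0], [16, -16, 9]].
The requested entry is 25.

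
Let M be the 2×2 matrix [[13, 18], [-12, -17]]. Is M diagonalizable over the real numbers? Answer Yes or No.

Characteristic polynomial: p(λ) = λ^2 + 4λ - 5 = (λ - 1)(λ + 5).
All 2 eigenvalues are distinct, so M is diagonalizable.

Yes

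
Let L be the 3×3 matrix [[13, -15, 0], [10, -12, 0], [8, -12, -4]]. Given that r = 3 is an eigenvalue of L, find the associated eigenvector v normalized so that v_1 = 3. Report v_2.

L − 3I = [[10, -15, 0], [10, -15, 0], [8, -12, -7]].
Solving (L − 3I)v = 0 gives the eigenspace spanned by (3, 2, 0).
With v_1 = 3, v = (3, 2, 0), so v_2 = 2.

2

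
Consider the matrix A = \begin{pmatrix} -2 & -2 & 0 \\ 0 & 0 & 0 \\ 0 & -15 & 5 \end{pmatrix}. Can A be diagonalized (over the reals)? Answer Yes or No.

Yes

Characteristic polynomial: p(t) = t^3 - 3t^2 - 10t = t(t - 5)(t + 2).
All 3 eigenvalues are distinct, so A is diagonalizable.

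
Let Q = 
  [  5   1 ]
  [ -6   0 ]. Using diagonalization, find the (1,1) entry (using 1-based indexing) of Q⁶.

2059

Characteristic polynomial: μ^2 - 5μ + 6 = (μ - 3)(μ - 2), so the eigenvalues are 2, 3.
μ=3: eigenvector (-1, 2).
μ=2: eigenvector (-1, 3).
P = [[-1, -1], [2, 3]], D = diag(3, 2), P⁻¹ = [[-3, -1], [2, 1]].
Q⁶ = P·diag(729, 64)·P⁻¹ = [[2059, 665], [-3990, -1266]].
The requested entry is 2059.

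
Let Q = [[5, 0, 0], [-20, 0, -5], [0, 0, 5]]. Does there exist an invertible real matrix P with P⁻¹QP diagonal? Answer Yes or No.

Characteristic polynomial: p(t) = t^3 - 10t^2 + 25t = t(t - 5)^2.
t = 5 has algebraic multiplicity 2; rank(Q − 5I) = 1, so geometric multiplicity = 2.
Every eigenvalue has geometric = algebraic multiplicity, so Q is diagonalizable.

Yes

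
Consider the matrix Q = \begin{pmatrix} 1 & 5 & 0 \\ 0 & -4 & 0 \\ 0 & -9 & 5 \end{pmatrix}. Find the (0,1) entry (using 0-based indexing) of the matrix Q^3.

Characteristic polynomial: λ^3 - 2λ^2 - 19λ + 20 = (λ - 5)(λ - 1)(λ + 4), so the eigenvalues are -4, 1, 5.
λ=1: eigenvector (1, 0, 0).
λ=5: eigenvector (0, 0, 1).
λ=-4: eigenvector (-1, 1, 1).
P = [[1, 0, -1], [0, 0, 1], [0, 1, 1]], D = diag(1, 5, -4), P⁻¹ = [[1, 1, 0], [0, -1, 1], [0, 1, 0]].
Q³ = P·diag(1, 125, -64)·P⁻¹ = [[1, 65, 0], [0, -64, 0], [0, -189, 125]].
The requested entry is 65.

65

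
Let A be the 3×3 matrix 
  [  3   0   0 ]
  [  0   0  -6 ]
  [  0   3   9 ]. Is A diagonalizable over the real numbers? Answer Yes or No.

Characteristic polynomial: p(λ) = λ^3 - 12λ^2 + 45λ - 54 = (λ - 6)(λ - 3)^2.
λ = 3 has algebraic multiplicity 2; rank(A − 3I) = 1, so geometric multiplicity = 2.
Every eigenvalue has geometric = algebraic multiplicity, so A is diagonalizable.

Yes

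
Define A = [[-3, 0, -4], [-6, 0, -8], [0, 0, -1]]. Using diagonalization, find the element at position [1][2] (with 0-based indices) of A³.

-104

Characteristic polynomial: μ^3 + 4μ^2 + 3μ = μ(μ + 1)(μ + 3), so the eigenvalues are -3, -1, 0.
μ=-3: eigenvector (1, 2, 0).
μ=-1: eigenvector (-2, -4, 1).
μ=0: eigenvector (0, 1, 0).
P = [[1, -2, 0], [2, -4, 1], [0, 1, 0]], D = diag(-3, -1, 0), P⁻¹ = [[1, 0, 2], [0, 0, 1], [-2, 1, 0]].
A³ = P·diag(-27, -1, 0)·P⁻¹ = [[-27, 0, -52], [-54, 0, -104], [0, 0, -1]].
The requested entry is -104.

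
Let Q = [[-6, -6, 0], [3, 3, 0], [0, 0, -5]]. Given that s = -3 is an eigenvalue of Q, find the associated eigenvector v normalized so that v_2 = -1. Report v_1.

Q + 3I = [[-3, -6, 0], [3, 6, 0], [0, 0, -2]].
Solving (Q + 3I)v = 0 gives the eigenspace spanned by (2, -1, 0).
With v_2 = -1, v = (2, -1, 0), so v_1 = 2.

2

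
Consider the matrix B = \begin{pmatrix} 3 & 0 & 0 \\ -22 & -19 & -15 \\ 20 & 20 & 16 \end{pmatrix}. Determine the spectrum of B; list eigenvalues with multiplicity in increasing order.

-4, 1, 3

Characteristic polynomial: p(t) = t^3 - 13t + 12 = (t - 3)(t - 1)(t + 4).
Roots (with multiplicity): -4, 1, 3.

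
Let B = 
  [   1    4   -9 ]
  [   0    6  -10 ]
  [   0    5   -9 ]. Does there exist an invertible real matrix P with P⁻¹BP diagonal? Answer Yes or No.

No

Characteristic polynomial: p(s) = s^3 + 2s^2 - 7s + 4 = (s - 1)^2(s + 4).
s = 1 has algebraic multiplicity 2; rank(B − 1I) = 2, so geometric multiplicity = 1.
Geometric multiplicity < algebraic multiplicity, so B is not diagonalizable.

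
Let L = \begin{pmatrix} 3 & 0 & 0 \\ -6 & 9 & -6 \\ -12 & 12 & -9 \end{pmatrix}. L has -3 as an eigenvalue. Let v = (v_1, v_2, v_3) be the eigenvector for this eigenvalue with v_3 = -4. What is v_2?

-2

L + 3I = [[6, 0, 0], [-6, 12, -6], [-12, 12, -6]].
Solving (L + 3I)v = 0 gives the eigenspace spanned by (0, -2, -4).
With v_3 = -4, v = (0, -2, -4), so v_2 = -2.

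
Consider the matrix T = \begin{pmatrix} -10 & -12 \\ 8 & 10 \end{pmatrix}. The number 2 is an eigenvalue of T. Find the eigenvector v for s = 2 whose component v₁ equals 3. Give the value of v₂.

-3

T − 2I = [[-12, -12], [8, 8]].
Solving (T − 2I)v = 0 gives the eigenspace spanned by (3, -3).
With v₁ = 3, v = (3, -3), so v₂ = -3.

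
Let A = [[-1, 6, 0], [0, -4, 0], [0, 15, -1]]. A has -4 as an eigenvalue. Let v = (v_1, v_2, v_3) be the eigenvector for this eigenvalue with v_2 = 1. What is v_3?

A + 4I = [[3, 6, 0], [0, 0, 0], [0, 15, 3]].
Solving (A + 4I)v = 0 gives the eigenspace spanned by (-2, 1, -5).
With v_2 = 1, v = (-2, 1, -5), so v_3 = -5.

-5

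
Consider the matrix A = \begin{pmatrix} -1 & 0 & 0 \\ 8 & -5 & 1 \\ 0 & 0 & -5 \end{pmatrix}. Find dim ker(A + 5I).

1

A + 5I = [[4, 0, 0], [8, 0, 1], [0, 0, 0]].
This matrix has rank 2, so its null space has dimension 3 − 2 = 1.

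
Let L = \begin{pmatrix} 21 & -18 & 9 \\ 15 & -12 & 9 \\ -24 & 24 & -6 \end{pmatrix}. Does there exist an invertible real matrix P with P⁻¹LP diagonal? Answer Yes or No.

Characteristic polynomial: p(μ) = μ^3 - 3μ^2 - 36μ + 108 = (μ - 6)(μ - 3)(μ + 6).
All 3 eigenvalues are distinct, so L is diagonalizable.

Yes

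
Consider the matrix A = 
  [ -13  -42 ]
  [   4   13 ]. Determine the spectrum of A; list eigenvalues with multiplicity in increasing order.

Characteristic polynomial: p(s) = s^2 - 1 = (s - 1)(s + 1).
Roots (with multiplicity): -1, 1.

-1, 1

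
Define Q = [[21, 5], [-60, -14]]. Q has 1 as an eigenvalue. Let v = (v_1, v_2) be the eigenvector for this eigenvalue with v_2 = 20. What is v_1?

-5

Q − 1I = [[20, 5], [-60, -15]].
Solving (Q − 1I)v = 0 gives the eigenspace spanned by (-5, 20).
With v_2 = 20, v = (-5, 20), so v_1 = -5.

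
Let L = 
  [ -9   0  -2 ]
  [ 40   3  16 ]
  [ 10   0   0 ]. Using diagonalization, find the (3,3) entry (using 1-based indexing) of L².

-20

Characteristic polynomial: μ^3 + 6μ^2 - 7μ - 60 = (μ - 3)(μ + 4)(μ + 5), so the eigenvalues are -5, -4, 3.
μ=-4: eigenvector (-2, 0, 5).
μ=3: eigenvector (0, 1, 0).
μ=-5: eigenvector (1, -1, -2).
P = [[-2, 0, 1], [0, 1, -1], [5, 0, -2]], D = diag(-4, 3, -5), P⁻¹ = [[2, 0, 1], [5, 1, 2], [5, 0, 2]].
L² = P·diag(16, 9, 25)·P⁻¹ = [[61, 0, 18], [-80, 9, -32], [-90, 0, -20]].
The requested entry is -20.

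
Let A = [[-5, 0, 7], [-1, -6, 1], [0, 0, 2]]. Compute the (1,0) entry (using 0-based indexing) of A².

Characteristic polynomial: s^3 + 9s^2 + 8s - 60 = (s - 2)(s + 5)(s + 6), so the eigenvalues are -6, -5, 2.
s=-6: eigenvector (0, 1, 0).
s=-5: eigenvector (1, -1, 0).
s=2: eigenvector (1, 0, 1).
P = [[0, 1, 1], [1, -1, 0], [0, 0, 1]], D = diag(-6, -5, 2), P⁻¹ = [[1, 1, -1], [1, 0, -1], [0, 0, 1]].
A² = P·diag(36, 25, 4)·P⁻¹ = [[25, 0, -21], [11, 36, -11], [0, 0, 4]].
The requested entry is 11.

11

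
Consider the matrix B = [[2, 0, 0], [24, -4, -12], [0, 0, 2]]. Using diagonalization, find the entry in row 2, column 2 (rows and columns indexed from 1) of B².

Characteristic polynomial: λ^3 - 12λ + 16 = (λ - 2)^2(λ + 4), so the eigenvalues are -4, 2, 2.
λ=-4: eigenvector (0, 1, 0).
λ=2: eigenvector (1, 4, 0).
λ=2: eigenvector (0, -2, 1).
P = [[0, 1, 0], [1, 4, -2], [0, 0, 1]], D = diag(-4, 2, 2), P⁻¹ = [[-4, 1, 2], [1, 0, 0], [0, 0, 1]].
B² = P·diag(16, 4, 4)·P⁻¹ = [[4, 0, 0], [-48, 16, 24], [0, 0, 4]].
The requested entry is 16.

16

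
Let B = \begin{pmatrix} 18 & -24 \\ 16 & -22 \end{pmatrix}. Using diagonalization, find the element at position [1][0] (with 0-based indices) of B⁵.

Characteristic polynomial: r^2 + 4r - 12 = (r - 2)(r + 6), so the eigenvalues are -6, 2.
r=-6: eigenvector (1, 1).
r=2: eigenvector (-3, -2).
P = [[1, -3], [1, -2]], D = diag(-6, 2), P⁻¹ = [[-2, 3], [-1, 1]].
B⁵ = P·diag(-7776, 32)·P⁻¹ = [[15648, -23424], [15616, -23392]].
The requested entry is 15616.

15616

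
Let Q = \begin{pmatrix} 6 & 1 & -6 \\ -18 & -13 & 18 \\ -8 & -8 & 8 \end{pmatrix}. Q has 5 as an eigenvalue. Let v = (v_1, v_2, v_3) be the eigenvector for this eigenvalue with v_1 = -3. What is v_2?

Q − 5I = [[1, 1, -6], [-18, -18, 18], [-8, -8, 3]].
Solving (Q − 5I)v = 0 gives the eigenspace spanned by (-3, 3, 0).
With v_1 = -3, v = (-3, 3, 0), so v_2 = 3.

3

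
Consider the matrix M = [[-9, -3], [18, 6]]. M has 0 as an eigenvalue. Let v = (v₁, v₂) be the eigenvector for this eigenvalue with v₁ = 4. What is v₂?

-12

M = [[-9, -3], [18, 6]].
Solving (M)v = 0 gives the eigenspace spanned by (4, -12).
With v₁ = 4, v = (4, -12), so v₂ = -12.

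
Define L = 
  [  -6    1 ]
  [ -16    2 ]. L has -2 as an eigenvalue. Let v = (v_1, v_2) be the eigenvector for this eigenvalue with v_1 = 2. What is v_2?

8

L + 2I = [[-4, 1], [-16, 4]].
Solving (L + 2I)v = 0 gives the eigenspace spanned by (2, 8).
With v_1 = 2, v = (2, 8), so v_2 = 8.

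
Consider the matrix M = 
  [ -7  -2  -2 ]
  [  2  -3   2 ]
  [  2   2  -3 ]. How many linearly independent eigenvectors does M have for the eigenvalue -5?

2

M + 5I = [[-2, -2, -2], [2, 2, 2], [2, 2, 2]].
This matrix has rank 1, so its null space has dimension 3 − 1 = 2.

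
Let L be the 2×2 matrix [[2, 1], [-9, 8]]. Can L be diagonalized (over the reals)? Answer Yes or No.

No

Characteristic polynomial: p(μ) = μ^2 - 10μ + 25 = (μ - 5)^2.
μ = 5 has algebraic multiplicity 2; rank(L − 5I) = 1, so geometric multiplicity = 1.
Geometric multiplicity < algebraic multiplicity, so L is not diagonalizable.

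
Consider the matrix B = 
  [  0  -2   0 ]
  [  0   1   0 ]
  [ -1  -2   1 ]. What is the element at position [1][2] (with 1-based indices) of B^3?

-2

Characteristic polynomial: t^3 - 2t^2 + t = t(t - 1)^2, so the eigenvalues are 0, 1, 1.
t=0: eigenvector (1, 0, 1).
t=1: eigenvector (-2, 1, -2).
t=1: eigenvector (0, 0, 1).
P = [[1, -2, 0], [0, 1, 0], [1, -2, 1]], D = diag(0, 1, 1), P⁻¹ = [[1, 2, 0], [0, 1, 0], [-1, 0, 1]].
B³ = P·diag(0, 1, 1)·P⁻¹ = [[0, -2, 0], [0, 1, 0], [-1, -2, 1]].
The requested entry is -2.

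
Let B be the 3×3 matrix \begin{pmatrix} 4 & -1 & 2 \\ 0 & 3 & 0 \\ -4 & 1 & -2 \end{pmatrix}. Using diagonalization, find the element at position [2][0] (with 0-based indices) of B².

Characteristic polynomial: r^3 - 5r^2 + 6r = r(r - 3)(r - 2), so the eigenvalues are 0, 2, 3.
r=2: eigenvector (1, 0, -1).
r=0: eigenvector (-1, 0, 2).
r=3: eigenvector (-1, 1, 1).
P = [[1, -1, -1], [0, 0, 1], [-1, 2, 1]], D = diag(2, 0, 3), P⁻¹ = [[2, 1, 1], [1, 0, 1], [0, 1, 0]].
B² = P·diag(4, 0, 9)·P⁻¹ = [[8, -5, 4], [0, 9, 0], [-8, 5, -4]].
The requested entry is -8.

-8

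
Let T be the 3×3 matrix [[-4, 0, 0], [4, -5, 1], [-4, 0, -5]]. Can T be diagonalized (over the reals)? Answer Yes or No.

No

Characteristic polynomial: p(λ) = λ^3 + 14λ^2 + 65λ + 100 = (λ + 4)(λ + 5)^2.
λ = -5 has algebraic multiplicity 2; rank(T + 5I) = 2, so geometric multiplicity = 1.
Geometric multiplicity < algebraic multiplicity, so T is not diagonalizable.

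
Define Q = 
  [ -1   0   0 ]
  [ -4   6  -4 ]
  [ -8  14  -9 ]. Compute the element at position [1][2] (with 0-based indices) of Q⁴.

Characteristic polynomial: λ^3 + 4λ^2 + 5λ + 2 = (λ + 1)^2(λ + 2), so the eigenvalues are -2, -1, -1.
λ=-1: eigenvector (1, 4, 6).
λ=-2: eigenvector (0, 1, 2).
λ=-1: eigenvector (0, -4, -7).
P = [[1, 0, 0], [4, 1, -4], [6, 2, -7]], D = diag(-1, -2, -1), P⁻¹ = [[1, 0, 0], [4, -7, 4], [2, -2, 1]].
Q⁴ = P·diag(1, 16, 1)·P⁻¹ = [[1, 0, 0], [60, -104, 60], [120, -210, 121]].
The requested entry is 60.

60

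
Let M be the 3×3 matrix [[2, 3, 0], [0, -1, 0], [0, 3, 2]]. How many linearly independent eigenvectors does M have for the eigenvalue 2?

2

M − 2I = [[0, 3, 0], [0, -3, 0], [0, 3, 0]].
This matrix has rank 1, so its null space has dimension 3 − 1 = 2.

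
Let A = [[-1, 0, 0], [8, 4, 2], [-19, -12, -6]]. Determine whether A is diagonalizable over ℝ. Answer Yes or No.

Yes

Characteristic polynomial: p(λ) = λ^3 + 3λ^2 + 2λ = λ(λ + 1)(λ + 2).
All 3 eigenvalues are distinct, so A is diagonalizable.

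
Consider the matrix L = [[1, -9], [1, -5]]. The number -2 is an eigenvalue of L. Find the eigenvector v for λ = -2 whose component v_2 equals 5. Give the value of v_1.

L + 2I = [[3, -9], [1, -3]].
Solving (L + 2I)v = 0 gives the eigenspace spanned by (15, 5).
With v_2 = 5, v = (15, 5), so v_1 = 15.

15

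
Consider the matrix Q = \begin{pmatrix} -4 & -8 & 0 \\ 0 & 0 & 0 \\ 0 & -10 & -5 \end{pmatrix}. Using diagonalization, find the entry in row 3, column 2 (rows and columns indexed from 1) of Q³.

Characteristic polynomial: s^3 + 9s^2 + 20s = s(s + 4)(s + 5), so the eigenvalues are -5, -4, 0.
s=-4: eigenvector (1, 0, 0).
s=-5: eigenvector (0, 0, 1).
s=0: eigenvector (-2, 1, -2).
P = [[1, 0, -2], [0, 0, 1], [0, 1, -2]], D = diag(-4, -5, 0), P⁻¹ = [[1, 2, 0], [0, 2, 1], [0, 1, 0]].
Q³ = P·diag(-64, -125, 0)·P⁻¹ = [[-64, -128, 0], [0, 0, 0], [0, -250, -125]].
The requested entry is -250.

-250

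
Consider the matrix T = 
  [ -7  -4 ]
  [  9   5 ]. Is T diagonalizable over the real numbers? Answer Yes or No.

Characteristic polynomial: p(s) = s^2 + 2s + 1 = (s + 1)^2.
s = -1 has algebraic multiplicity 2; rank(T + 1I) = 1, so geometric multiplicity = 1.
Geometric multiplicity < algebraic multiplicity, so T is not diagonalizable.

No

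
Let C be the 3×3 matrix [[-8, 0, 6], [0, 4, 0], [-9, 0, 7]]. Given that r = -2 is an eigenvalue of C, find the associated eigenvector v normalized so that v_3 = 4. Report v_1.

4

C + 2I = [[-6, 0, 6], [0, 6, 0], [-9, 0, 9]].
Solving (C + 2I)v = 0 gives the eigenspace spanned by (4, 0, 4).
With v_3 = 4, v = (4, 0, 4), so v_1 = 4.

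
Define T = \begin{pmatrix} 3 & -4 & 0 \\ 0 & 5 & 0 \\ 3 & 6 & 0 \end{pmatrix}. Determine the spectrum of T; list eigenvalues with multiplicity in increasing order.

Characteristic polynomial: p(μ) = μ^3 - 8μ^2 + 15μ = μ(μ - 5)(μ - 3).
Roots (with multiplicity): 0, 3, 5.

0, 3, 5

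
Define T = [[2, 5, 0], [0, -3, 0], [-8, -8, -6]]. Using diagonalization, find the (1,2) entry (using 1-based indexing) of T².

-5

Characteristic polynomial: μ^3 + 7μ^2 - 36 = (μ - 2)(μ + 3)(μ + 6), so the eigenvalues are -6, -3, 2.
μ=2: eigenvector (1, 0, -1).
μ=-3: eigenvector (-1, 1, 0).
μ=-6: eigenvector (0, 0, 1).
P = [[1, -1, 0], [0, 1, 0], [-1, 0, 1]], D = diag(2, -3, -6), P⁻¹ = [[1, 1, 0], [0, 1, 0], [1, 1, 1]].
T² = P·diag(4, 9, 36)·P⁻¹ = [[4, -5, 0], [0, 9, 0], [32, 32, 36]].
The requested entry is -5.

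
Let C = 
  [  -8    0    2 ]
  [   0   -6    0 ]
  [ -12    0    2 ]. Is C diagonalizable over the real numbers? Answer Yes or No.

Characteristic polynomial: p(s) = s^3 + 12s^2 + 44s + 48 = (s + 2)(s + 4)(s + 6).
All 3 eigenvalues are distinct, so C is diagonalizable.

Yes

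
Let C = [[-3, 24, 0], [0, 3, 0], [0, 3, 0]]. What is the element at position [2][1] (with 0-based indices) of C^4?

81

Characteristic polynomial: λ^3 - 9λ = λ(λ - 3)(λ + 3), so the eigenvalues are -3, 0, 3.
λ=-3: eigenvector (1, 0, 0).
λ=0: eigenvector (0, 0, 1).
λ=3: eigenvector (4, 1, 1).
P = [[1, 0, 4], [0, 0, 1], [0, 1, 1]], D = diag(-3, 0, 3), P⁻¹ = [[1, -4, 0], [0, -1, 1], [0, 1, 0]].
C⁴ = P·diag(81, 0, 81)·P⁻¹ = [[81, 0, 0], [0, 81, 0], [0, 81, 0]].
The requested entry is 81.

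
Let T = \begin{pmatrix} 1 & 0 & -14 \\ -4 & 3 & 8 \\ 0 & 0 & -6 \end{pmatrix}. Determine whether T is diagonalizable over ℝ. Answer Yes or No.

Characteristic polynomial: p(s) = s^3 + 2s^2 - 21s + 18 = (s - 3)(s - 1)(s + 6).
All 3 eigenvalues are distinct, so T is diagonalizable.

Yes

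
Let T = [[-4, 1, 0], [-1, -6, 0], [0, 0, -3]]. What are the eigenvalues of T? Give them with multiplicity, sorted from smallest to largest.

Characteristic polynomial: p(λ) = λ^3 + 13λ^2 + 55λ + 75 = (λ + 3)(λ + 5)^2.
Roots (with multiplicity): -5, -5, -3.

-5, -5, -3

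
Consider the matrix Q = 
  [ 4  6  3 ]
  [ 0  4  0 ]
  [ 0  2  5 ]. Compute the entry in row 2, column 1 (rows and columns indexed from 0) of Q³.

122

Characteristic polynomial: μ^3 - 13μ^2 + 56μ - 80 = (μ - 5)(μ - 4)^2, so the eigenvalues are 4, 4, 5.
μ=4: eigenvector (1, 0, 0).
μ=4: eigenvector (2, 1, -2).
μ=5: eigenvector (3, 0, 1).
P = [[1, 2, 3], [0, 1, 0], [0, -2, 1]], D = diag(4, 4, 5), P⁻¹ = [[1, -8, -3], [0, 1, 0], [0, 2, 1]].
Q³ = P·diag(64, 64, 125)·P⁻¹ = [[64, 366, 183], [0, 64, 0], [0, 122, 125]].
The requested entry is 122.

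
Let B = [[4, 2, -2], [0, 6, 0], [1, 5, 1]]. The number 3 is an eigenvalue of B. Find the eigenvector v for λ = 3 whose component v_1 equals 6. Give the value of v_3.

B − 3I = [[1, 2, -2], [0, 3, 0], [1, 5, -2]].
Solving (B − 3I)v = 0 gives the eigenspace spanned by (6, 0, 3).
With v_1 = 6, v = (6, 0, 3), so v_3 = 3.

3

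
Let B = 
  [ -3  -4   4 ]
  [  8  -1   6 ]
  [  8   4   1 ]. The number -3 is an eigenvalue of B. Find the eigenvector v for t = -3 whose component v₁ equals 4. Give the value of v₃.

-4

B + 3I = [[0, -4, 4], [8, 2, 6], [8, 4, 4]].
Solving (B + 3I)v = 0 gives the eigenspace spanned by (4, -4, -4).
With v₁ = 4, v = (4, -4, -4), so v₃ = -4.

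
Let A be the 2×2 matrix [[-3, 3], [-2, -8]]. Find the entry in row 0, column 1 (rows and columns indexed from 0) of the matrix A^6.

-93093

Characteristic polynomial: t^2 + 11t + 30 = (t + 5)(t + 6), so the eigenvalues are -6, -5.
t=-6: eigenvector (1, -1).
t=-5: eigenvector (3, -2).
P = [[1, 3], [-1, -2]], D = diag(-6, -5), P⁻¹ = [[-2, -3], [1, 1]].
A⁶ = P·diag(46656, 15625)·P⁻¹ = [[-46437, -93093], [62062, 108718]].
The requested entry is -93093.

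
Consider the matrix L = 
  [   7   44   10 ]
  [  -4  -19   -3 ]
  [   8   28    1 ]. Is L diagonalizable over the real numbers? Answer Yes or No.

Characteristic polynomial: p(t) = t^3 + 11t^2 + 35t + 25 = (t + 1)(t + 5)^2.
t = -5 has algebraic multiplicity 2; rank(L + 5I) = 2, so geometric multiplicity = 1.
Geometric multiplicity < algebraic multiplicity, so L is not diagonalizable.

No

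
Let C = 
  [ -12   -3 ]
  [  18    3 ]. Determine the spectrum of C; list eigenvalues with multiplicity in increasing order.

-6, -3

Characteristic polynomial: p(s) = s^2 + 9s + 18 = (s + 3)(s + 6).
Roots (with multiplicity): -6, -3.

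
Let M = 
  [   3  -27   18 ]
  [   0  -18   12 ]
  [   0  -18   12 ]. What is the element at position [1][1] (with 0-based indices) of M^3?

Characteristic polynomial: r^3 + 3r^2 - 18r = r(r - 3)(r + 6), so the eigenvalues are -6, 0, 3.
r=-6: eigenvector (1, 1, 1).
r=3: eigenvector (1, 0, 0).
r=0: eigenvector (0, 2, 3).
P = [[1, 1, 0], [1, 0, 2], [1, 0, 3]], D = diag(-6, 3, 0), P⁻¹ = [[0, 3, -2], [1, -3, 2], [0, -1, 1]].
M³ = P·diag(-216, 27, 0)·P⁻¹ = [[27, -729, 486], [0, -648, 432], [0, -648, 432]].
The requested entry is -648.

-648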